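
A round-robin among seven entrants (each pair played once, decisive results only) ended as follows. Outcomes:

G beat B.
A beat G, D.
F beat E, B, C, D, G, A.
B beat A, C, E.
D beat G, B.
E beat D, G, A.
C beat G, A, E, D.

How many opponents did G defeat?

1

G's results: beat B; lost to A, C, D, E, F.
That is 1 win.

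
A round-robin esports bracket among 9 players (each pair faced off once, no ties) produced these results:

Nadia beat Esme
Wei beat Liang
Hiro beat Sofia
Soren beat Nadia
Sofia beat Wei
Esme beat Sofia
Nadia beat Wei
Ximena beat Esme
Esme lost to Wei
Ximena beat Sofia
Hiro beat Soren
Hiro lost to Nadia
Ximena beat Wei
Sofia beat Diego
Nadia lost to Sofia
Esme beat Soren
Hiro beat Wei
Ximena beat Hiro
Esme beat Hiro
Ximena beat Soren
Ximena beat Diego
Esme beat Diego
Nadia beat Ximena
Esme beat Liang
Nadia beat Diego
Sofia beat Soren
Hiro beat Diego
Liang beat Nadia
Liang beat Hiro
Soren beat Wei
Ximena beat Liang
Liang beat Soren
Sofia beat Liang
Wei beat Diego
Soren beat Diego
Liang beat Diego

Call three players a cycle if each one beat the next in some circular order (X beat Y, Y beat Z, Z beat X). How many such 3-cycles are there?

Win totals: Nadia 5, Sofia 5, Soren 3, Diego 0, Wei 3, Ximena 7, Esme 5, Hiro 4, Liang 4.
A player with w wins dominates both others in C(w,2) triples; summing gives 10 + 10 + 3 + 0 + 3 + 21 + 10 + 6 + 6 = 69 transitive triples.
Total triples C(9,3) = 84, so cyclic triples = 84 − 69 = 15.

15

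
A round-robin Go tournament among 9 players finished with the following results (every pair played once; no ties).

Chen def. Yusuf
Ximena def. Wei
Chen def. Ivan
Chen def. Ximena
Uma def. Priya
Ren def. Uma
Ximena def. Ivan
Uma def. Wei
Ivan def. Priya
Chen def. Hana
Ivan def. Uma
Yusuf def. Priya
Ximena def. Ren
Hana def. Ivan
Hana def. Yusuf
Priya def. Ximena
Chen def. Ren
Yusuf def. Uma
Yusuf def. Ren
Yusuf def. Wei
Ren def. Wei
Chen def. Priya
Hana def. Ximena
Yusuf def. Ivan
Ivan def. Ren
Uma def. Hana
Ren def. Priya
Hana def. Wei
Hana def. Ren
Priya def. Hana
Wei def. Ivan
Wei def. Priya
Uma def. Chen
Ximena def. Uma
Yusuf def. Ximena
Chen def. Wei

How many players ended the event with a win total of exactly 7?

1

Win totals: Priya 2, Wei 2, Hana 5, Ren 3, Chen 7, Ivan 3, Yusuf 6, Ximena 4, Uma 4.
Exactly 7: Chen — 1 player.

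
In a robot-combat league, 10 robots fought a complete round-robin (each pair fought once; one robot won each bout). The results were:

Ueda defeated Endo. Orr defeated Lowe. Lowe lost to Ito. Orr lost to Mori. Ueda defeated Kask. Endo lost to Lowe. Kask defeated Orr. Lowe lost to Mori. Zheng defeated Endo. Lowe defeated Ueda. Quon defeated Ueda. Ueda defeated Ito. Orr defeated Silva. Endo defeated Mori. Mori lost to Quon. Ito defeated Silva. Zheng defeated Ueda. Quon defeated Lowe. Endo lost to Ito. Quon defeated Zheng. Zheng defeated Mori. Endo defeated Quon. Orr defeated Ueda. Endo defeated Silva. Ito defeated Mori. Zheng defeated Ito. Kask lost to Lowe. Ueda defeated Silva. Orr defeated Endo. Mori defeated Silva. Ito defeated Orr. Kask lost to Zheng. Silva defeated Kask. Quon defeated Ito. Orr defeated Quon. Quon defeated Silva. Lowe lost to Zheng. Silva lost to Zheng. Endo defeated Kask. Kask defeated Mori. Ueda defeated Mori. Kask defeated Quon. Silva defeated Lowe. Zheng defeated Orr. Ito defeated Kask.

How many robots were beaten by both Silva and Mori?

Silva beat: Lowe, Kask.
Mori beat: Silva, Orr, Lowe.
Both beat: Lowe — 1.

1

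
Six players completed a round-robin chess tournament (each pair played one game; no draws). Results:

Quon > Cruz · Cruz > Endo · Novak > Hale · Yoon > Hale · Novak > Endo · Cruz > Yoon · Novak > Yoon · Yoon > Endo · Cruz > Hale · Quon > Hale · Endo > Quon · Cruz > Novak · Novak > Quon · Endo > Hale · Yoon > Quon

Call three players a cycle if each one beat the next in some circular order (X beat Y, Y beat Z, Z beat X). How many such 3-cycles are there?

Of the C(6,3) = 20 triples, the cyclic ones are: {Cruz, Novak, Quon}; {Cruz, Endo, Quon}; {Cruz, Yoon, Quon}.
That is 3.

3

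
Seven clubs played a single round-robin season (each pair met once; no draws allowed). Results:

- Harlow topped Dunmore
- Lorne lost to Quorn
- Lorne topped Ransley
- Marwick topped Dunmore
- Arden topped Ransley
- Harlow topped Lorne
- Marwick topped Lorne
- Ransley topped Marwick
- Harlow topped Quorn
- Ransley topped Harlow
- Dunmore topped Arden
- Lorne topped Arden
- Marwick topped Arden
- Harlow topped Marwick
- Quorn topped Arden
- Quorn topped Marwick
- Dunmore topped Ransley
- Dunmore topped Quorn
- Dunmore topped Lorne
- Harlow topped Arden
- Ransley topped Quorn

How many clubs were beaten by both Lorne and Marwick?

Lorne beat: Arden, Ransley.
Marwick beat: Lorne, Dunmore, Arden.
Both beat: Arden — 1.

1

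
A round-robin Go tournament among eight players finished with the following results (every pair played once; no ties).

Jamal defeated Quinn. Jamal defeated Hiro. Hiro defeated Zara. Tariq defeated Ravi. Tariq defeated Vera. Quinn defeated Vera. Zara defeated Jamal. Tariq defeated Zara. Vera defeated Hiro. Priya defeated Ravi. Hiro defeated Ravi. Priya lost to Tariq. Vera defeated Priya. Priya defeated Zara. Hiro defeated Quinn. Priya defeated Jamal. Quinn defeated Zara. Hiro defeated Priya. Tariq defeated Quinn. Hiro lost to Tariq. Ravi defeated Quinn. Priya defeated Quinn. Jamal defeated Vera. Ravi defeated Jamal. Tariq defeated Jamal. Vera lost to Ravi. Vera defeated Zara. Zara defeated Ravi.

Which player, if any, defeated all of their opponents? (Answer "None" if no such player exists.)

Tariq has 7 wins out of 7 opponents — a perfect record.

Tariq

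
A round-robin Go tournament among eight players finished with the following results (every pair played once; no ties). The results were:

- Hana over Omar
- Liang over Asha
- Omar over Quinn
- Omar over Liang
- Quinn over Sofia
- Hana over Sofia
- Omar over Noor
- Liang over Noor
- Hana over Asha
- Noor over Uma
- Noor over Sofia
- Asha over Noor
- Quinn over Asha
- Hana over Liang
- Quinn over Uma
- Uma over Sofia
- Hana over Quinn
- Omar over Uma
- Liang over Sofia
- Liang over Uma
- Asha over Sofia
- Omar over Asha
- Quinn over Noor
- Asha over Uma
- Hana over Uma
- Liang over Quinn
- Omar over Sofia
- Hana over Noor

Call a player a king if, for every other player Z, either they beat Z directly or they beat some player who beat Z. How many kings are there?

1

Hana reaches everyone (king).
Omar cannot reach Hana in two steps.
Asha cannot reach Hana, Omar, Liang, Quinn in two steps.
Sofia cannot reach Hana, Omar, Asha, Uma, Liang, Quinn, Noor in two steps.
Uma cannot reach Hana, Omar, Asha, Liang, Quinn, Noor in two steps.
Liang cannot reach Hana, Omar in two steps.
Quinn cannot reach Hana, Omar, Liang in two steps.
Noor cannot reach Hana, Omar, Asha, Liang, Quinn in two steps.
Kings: Hana — 1.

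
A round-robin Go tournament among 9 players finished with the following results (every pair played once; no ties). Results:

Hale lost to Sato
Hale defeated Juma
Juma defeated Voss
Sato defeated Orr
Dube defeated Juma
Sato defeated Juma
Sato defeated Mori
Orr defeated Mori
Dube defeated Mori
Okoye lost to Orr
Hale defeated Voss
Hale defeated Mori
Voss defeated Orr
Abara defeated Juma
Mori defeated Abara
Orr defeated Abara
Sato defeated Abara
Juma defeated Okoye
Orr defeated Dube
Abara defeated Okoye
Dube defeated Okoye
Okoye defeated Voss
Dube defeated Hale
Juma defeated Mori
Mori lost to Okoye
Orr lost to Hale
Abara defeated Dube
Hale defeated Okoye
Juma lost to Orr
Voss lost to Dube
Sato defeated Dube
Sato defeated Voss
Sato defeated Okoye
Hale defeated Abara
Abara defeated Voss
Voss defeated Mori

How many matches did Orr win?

Orr's results: beat Mori, Abara, Juma, Dube, Okoye; lost to Sato, Hale, Voss.
That is 5 wins.

5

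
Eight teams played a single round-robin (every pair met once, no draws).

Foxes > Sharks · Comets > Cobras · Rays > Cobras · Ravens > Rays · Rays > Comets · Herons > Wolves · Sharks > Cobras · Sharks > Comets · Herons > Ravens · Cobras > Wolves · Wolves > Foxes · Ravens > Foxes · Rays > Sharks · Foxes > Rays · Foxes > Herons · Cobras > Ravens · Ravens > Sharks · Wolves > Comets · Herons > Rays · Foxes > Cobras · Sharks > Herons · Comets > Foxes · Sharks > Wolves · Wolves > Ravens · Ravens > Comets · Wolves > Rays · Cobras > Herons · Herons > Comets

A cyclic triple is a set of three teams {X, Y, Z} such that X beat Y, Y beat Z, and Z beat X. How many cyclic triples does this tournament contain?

Win totals: Cobras 3, Herons 4, Wolves 4, Foxes 4, Comets 2, Ravens 4, Rays 3, Sharks 4.
A team with w wins dominates both others in C(w,2) triples; summing gives 3 + 6 + 6 + 6 + 1 + 6 + 3 + 6 = 37 transitive triples.
Total triples C(8,3) = 56, so cyclic triples = 56 − 37 = 19.

19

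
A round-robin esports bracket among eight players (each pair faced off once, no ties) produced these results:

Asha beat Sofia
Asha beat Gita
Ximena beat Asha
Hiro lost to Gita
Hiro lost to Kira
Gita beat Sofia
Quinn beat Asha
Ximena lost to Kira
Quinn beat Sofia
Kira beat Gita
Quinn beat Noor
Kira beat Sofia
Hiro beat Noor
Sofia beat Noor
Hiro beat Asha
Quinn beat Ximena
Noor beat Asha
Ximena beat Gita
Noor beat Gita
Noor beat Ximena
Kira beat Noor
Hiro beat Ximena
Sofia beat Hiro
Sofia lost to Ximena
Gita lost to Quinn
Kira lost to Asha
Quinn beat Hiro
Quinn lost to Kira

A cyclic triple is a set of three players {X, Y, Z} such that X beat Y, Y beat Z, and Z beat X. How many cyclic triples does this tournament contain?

Win totals: Noor 3, Quinn 6, Gita 2, Sofia 2, Asha 3, Ximena 3, Kira 6, Hiro 3.
A player with w wins dominates both others in C(w,2) triples; summing gives 3 + 15 + 1 + 1 + 3 + 3 + 15 + 3 = 44 transitive triples.
Total triples C(8,3) = 56, so cyclic triples = 56 − 44 = 12.

12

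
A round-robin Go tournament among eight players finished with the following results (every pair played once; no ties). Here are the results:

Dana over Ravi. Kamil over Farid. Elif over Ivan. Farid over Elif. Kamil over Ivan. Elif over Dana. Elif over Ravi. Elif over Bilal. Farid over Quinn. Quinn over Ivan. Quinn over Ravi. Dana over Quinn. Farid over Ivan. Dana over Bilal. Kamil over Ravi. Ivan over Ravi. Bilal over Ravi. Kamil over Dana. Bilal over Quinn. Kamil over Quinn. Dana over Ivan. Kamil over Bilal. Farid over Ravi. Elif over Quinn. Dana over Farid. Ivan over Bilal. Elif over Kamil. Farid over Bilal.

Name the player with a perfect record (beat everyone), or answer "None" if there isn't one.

None

Highest win total is Kamil with 6 (out of 7 possible).
Kamil lost to Elif, so no player went undefeated.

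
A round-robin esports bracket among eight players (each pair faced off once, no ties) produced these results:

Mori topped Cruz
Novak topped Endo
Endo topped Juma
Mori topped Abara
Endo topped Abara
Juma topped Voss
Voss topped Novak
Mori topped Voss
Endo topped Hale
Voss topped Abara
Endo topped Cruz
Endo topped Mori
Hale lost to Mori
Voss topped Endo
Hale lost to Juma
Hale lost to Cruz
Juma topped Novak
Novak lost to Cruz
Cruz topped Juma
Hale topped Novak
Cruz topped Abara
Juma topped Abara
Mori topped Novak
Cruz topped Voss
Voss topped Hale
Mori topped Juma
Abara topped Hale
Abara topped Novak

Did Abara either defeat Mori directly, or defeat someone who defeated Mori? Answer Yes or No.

No

Abara did not beat Mori directly.
Abara beat Hale, Novak, but each of them lost to Mori. No two-step path.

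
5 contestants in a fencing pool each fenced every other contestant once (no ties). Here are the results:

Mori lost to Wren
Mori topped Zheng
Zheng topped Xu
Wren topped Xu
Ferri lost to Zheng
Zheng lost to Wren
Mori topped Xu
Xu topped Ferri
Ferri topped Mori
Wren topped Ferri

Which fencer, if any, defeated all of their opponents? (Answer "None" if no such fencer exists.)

Wren has 4 wins out of 4 opponents — a perfect record.

Wren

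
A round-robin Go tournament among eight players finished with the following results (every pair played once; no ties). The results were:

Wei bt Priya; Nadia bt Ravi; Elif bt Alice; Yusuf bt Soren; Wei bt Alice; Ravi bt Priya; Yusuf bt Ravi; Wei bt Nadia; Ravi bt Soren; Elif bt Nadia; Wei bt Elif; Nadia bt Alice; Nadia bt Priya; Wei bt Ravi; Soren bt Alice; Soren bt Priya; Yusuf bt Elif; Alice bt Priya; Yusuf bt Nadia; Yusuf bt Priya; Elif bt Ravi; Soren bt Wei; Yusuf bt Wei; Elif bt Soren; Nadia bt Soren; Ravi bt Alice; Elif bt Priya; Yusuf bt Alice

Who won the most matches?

Yusuf

Win totals: Priya 0, Wei 5, Yusuf 7, Alice 1, Nadia 4, Soren 3, Elif 5, Ravi 3.
Yusuf leads with 7 wins (next highest: 5).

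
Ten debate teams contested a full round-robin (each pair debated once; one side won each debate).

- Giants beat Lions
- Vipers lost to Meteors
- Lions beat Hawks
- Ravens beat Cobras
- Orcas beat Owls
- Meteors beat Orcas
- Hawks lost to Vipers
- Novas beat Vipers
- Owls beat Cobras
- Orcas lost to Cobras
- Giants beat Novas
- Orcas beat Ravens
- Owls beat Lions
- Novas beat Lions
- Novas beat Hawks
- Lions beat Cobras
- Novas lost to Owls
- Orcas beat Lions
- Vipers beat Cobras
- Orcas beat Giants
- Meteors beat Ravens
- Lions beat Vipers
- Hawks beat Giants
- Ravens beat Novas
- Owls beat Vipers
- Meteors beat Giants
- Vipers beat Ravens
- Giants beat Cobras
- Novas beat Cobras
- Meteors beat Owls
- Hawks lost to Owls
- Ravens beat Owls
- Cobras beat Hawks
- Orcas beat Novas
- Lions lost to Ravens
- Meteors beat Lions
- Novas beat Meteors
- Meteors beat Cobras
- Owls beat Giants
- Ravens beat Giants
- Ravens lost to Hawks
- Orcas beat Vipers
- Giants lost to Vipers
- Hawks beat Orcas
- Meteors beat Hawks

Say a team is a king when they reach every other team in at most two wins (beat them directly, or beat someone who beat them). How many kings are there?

5

Orcas reaches everyone (king).
Owls reaches everyone (king).
Vipers cannot reach Meteors in two steps.
Lions cannot reach Owls, Meteors, Novas in two steps.
Hawks cannot reach Meteors in two steps.
Meteors reaches everyone (king).
Cobras cannot reach Meteors in two steps.
Ravens reaches everyone (king).
Giants cannot reach Owls, Ravens in two steps.
Novas reaches everyone (king).
Kings: Orcas, Owls, Meteors, Ravens, Novas — 5.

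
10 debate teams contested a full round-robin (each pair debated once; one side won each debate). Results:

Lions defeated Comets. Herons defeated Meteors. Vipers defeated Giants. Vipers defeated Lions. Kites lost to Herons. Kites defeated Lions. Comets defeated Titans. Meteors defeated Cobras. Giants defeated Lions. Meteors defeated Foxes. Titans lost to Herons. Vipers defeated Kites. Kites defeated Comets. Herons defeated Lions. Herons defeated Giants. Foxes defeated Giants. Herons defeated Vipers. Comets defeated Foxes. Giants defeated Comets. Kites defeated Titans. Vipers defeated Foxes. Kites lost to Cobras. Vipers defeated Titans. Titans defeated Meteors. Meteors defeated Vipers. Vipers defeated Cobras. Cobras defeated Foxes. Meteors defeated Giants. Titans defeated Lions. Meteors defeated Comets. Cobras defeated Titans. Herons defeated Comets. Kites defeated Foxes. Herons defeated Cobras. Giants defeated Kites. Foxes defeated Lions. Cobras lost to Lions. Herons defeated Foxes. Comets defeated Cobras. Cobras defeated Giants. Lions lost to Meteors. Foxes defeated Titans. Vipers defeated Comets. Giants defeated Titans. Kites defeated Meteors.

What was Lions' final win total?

Lions' results: beat Comets, Cobras; lost to Meteors, Kites, Giants, Herons, Foxes, Vipers, Titans.
That is 2 wins.

2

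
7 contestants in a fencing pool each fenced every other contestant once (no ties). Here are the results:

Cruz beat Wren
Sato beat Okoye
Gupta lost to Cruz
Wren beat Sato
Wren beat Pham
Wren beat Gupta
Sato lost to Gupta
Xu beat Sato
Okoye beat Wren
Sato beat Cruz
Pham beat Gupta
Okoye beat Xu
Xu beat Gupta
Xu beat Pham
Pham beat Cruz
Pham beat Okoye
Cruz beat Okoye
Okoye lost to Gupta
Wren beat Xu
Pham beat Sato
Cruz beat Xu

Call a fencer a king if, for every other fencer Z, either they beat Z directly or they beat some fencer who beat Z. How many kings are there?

Okoye cannot reach Cruz in two steps.
Xu cannot reach Wren in two steps.
Wren reaches everyone (king).
Cruz reaches everyone (king).
Sato cannot reach Pham in two steps.
Gupta cannot reach Pham in two steps.
Pham reaches everyone (king).
Kings: Wren, Cruz, Pham — 3.

3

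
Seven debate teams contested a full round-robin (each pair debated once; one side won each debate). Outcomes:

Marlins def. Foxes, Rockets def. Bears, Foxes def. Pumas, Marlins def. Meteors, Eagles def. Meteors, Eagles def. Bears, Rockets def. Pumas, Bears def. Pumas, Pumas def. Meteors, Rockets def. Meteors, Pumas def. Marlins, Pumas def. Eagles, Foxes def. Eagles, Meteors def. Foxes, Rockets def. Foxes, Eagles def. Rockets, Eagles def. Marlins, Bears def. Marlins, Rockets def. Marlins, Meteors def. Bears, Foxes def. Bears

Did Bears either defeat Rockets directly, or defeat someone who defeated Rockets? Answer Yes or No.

No

Bears did not beat Rockets directly.
Bears beat Marlins, Pumas, but each of them lost to Rockets. No two-step path.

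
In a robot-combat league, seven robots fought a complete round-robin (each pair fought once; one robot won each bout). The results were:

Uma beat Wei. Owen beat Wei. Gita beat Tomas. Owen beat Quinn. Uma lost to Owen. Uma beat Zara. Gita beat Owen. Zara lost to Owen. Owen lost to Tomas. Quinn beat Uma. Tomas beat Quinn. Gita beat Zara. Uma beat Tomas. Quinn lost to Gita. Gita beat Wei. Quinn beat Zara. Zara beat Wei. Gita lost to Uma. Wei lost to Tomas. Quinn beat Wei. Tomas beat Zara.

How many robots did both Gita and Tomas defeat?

Gita beat: Zara, Owen, Wei, Quinn, Tomas.
Tomas beat: Zara, Owen, Wei, Quinn.
Both beat: Zara, Owen, Wei, Quinn — 4.

4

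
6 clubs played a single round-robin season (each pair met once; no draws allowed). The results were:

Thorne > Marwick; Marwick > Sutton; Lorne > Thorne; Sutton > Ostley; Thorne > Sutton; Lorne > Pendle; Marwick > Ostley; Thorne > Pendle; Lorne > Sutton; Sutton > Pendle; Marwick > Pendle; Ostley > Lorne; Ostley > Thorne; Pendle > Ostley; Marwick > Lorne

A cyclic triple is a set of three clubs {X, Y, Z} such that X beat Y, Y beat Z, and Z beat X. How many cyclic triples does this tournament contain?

6

Win totals: Thorne 3, Marwick 4, Ostley 2, Sutton 2, Pendle 1, Lorne 3.
A club with w wins dominates both others in C(w,2) triples; summing gives 3 + 6 + 1 + 1 + 0 + 3 = 14 transitive triples.
Total triples C(6,3) = 20, so cyclic triples = 20 − 14 = 6.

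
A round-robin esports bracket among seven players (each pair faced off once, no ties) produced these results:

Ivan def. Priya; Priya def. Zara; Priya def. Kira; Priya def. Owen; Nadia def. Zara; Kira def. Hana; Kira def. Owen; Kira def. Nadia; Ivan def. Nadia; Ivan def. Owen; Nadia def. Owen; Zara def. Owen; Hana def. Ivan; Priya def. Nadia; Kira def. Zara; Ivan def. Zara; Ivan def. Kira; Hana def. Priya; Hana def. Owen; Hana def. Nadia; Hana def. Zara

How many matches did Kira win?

4

Kira's results: beat Hana, Nadia, Owen, Zara; lost to Priya, Ivan.
That is 4 wins.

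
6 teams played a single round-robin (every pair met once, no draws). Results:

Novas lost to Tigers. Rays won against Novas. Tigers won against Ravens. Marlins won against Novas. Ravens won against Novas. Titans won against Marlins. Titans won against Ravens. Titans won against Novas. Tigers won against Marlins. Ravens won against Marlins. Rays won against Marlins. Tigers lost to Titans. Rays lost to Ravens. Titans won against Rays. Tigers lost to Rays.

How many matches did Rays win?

Rays' results: beat Tigers, Novas, Marlins; lost to Ravens, Titans.
That is 3 wins.

3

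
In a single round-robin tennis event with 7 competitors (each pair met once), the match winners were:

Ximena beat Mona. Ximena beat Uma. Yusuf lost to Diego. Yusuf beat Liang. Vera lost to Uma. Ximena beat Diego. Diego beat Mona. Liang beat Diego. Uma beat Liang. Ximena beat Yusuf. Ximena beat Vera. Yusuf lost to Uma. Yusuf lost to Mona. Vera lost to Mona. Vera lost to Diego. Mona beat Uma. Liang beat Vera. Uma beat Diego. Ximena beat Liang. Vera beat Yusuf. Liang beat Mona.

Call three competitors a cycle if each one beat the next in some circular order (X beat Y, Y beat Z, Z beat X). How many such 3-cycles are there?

5

Win totals: Ximena 6, Diego 3, Vera 1, Mona 3, Uma 4, Liang 3, Yusuf 1.
A competitor with w wins dominates both others in C(w,2) triples; summing gives 15 + 3 + 0 + 3 + 6 + 3 + 0 = 30 transitive triples.
Total triples C(7,3) = 35, so cyclic triples = 35 − 30 = 5.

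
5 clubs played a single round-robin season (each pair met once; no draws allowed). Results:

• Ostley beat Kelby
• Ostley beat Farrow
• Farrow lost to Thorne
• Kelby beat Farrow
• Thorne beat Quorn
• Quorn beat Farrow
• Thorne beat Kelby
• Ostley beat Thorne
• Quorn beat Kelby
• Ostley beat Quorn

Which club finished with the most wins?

Win totals: Farrow 0, Ostley 4, Kelby 1, Quorn 2, Thorne 3.
Ostley leads with 4 wins (next highest: 3).

Ostley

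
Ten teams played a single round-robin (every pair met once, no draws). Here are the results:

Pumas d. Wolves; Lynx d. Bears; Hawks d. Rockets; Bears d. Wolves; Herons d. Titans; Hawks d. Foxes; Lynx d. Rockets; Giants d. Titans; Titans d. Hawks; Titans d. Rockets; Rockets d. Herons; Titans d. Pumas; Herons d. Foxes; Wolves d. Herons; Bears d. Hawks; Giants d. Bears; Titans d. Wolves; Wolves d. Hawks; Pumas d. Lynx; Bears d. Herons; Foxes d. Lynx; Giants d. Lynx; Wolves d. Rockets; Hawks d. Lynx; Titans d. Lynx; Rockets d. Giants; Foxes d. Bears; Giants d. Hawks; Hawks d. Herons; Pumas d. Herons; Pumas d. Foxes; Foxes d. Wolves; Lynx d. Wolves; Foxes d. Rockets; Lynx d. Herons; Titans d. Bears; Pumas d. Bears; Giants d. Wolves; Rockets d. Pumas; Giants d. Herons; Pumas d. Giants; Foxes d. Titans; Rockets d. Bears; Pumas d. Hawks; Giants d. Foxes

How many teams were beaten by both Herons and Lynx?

Herons beat: Titans, Foxes.
Lynx beat: Rockets, Herons, Bears, Wolves.
No one was beaten by both.

0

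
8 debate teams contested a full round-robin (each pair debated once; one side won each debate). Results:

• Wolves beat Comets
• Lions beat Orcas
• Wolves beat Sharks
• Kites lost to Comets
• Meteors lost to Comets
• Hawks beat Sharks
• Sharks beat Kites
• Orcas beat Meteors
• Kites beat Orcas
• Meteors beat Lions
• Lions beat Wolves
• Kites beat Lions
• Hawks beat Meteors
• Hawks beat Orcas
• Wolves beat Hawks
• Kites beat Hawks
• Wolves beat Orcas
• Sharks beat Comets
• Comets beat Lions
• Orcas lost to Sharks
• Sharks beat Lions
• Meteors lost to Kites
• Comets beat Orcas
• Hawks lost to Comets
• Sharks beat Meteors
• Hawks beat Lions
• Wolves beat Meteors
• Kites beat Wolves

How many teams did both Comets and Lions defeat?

Comets beat: Lions, Hawks, Orcas, Meteors, Kites.
Lions beat: Orcas, Wolves.
Both beat: Orcas — 1.

1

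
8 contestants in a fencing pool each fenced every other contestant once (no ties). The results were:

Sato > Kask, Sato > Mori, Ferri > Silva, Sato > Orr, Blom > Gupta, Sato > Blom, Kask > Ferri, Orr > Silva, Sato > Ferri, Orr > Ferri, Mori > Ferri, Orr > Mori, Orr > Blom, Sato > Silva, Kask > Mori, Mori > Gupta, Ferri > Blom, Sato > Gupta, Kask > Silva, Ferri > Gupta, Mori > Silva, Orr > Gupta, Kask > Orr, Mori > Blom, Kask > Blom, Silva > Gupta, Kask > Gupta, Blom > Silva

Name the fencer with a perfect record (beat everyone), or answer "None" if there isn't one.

Sato has 7 wins out of 7 opponents — a perfect record.

Sato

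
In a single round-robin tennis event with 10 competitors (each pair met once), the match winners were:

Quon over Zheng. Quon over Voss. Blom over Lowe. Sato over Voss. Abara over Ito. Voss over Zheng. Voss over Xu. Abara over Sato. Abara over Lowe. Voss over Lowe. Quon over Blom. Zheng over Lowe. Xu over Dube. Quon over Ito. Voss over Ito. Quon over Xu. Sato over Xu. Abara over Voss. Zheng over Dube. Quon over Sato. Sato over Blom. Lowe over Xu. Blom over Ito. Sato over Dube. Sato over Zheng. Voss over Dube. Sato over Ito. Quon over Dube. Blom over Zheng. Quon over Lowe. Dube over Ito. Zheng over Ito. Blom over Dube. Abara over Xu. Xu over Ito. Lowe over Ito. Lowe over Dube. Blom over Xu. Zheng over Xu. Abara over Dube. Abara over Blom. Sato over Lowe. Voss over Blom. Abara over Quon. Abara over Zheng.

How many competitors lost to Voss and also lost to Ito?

Voss beat: Lowe, Zheng, Xu, Blom, Dube, Ito.
Ito beat: no one.
No one was beaten by both.

0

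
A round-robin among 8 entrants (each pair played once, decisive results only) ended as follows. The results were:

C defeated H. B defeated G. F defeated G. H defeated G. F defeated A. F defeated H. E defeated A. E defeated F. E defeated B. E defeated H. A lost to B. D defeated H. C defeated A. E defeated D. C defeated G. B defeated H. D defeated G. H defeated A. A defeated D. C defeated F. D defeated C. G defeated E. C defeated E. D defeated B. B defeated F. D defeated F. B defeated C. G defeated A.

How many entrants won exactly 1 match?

1

Win totals: A 1, B 5, C 5, D 5, E 5, F 3, G 2, H 2.
Exactly 1: A — 1 entrant.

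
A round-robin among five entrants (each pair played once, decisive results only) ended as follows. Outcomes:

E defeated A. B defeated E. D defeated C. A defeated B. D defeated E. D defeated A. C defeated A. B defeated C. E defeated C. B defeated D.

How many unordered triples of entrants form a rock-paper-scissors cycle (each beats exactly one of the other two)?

Of the C(5,3) = 10 triples, the cyclic ones are: {A, B, C}; {A, B, D}; {A, B, E}.
That is 3.

3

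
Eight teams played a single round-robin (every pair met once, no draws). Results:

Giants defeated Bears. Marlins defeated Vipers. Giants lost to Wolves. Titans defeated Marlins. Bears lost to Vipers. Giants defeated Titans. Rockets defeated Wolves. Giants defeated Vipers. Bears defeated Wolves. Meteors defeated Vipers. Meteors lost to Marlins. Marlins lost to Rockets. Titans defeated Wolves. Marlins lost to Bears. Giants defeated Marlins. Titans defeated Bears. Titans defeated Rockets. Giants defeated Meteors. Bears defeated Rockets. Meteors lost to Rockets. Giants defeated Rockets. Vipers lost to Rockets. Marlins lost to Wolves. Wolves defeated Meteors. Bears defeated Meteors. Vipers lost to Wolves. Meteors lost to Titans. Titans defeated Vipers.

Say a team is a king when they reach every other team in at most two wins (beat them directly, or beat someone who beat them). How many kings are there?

3

Titans reaches everyone (king).
Meteors cannot reach Titans, Giants, Wolves, Rockets, Marlins in two steps.
Giants reaches everyone (king).
Wolves reaches everyone (king).
Rockets cannot reach Titans in two steps.
Vipers cannot reach Titans, Giants in two steps.
Marlins cannot reach Titans, Giants, Wolves, Rockets in two steps.
Bears cannot reach Titans in two steps.
Kings: Titans, Giants, Wolves — 3.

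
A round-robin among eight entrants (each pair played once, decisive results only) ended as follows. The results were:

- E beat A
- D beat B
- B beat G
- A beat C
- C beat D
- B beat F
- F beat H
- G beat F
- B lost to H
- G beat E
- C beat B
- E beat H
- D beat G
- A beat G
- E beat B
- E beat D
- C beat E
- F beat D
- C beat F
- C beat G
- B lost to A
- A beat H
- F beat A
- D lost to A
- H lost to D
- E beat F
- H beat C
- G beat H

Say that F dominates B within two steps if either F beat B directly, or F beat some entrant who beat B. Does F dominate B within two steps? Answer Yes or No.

Yes

F did not beat B directly.
F beat A, D, H. Of those, A beat B.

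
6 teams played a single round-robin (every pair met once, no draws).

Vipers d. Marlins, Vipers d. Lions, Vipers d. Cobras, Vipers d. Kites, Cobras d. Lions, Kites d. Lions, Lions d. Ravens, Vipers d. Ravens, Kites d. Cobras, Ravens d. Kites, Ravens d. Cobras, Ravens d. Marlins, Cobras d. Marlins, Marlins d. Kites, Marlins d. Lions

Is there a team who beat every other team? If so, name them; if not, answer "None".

Vipers has 5 wins out of 5 opponents — a perfect record.

Vipers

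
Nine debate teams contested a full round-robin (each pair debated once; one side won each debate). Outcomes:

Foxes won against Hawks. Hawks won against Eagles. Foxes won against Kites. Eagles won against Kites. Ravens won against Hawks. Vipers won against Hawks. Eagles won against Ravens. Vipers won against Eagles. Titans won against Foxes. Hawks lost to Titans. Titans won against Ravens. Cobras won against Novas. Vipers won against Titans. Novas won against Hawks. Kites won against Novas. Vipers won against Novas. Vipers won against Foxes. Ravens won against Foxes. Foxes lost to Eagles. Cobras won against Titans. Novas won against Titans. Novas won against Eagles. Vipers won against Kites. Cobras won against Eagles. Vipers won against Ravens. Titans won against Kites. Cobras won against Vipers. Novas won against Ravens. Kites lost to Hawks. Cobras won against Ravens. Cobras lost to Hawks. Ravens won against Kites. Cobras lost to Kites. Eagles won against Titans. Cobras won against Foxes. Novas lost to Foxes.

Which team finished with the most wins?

Vipers

Win totals: Novas 4, Kites 2, Ravens 3, Foxes 3, Eagles 4, Titans 4, Vipers 7, Cobras 6, Hawks 3.
Vipers leads with 7 wins (next highest: 6).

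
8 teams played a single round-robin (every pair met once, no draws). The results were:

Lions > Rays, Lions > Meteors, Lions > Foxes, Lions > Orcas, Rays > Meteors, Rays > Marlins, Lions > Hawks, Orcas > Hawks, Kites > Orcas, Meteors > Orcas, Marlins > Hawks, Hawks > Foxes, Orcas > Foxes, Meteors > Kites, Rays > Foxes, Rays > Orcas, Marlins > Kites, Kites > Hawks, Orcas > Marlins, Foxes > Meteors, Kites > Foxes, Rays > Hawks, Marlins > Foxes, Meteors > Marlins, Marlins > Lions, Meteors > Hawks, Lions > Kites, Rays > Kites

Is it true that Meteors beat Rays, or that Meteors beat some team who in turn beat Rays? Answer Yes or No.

No

Meteors did not beat Rays directly.
Meteors beat Orcas, Marlins, Hawks, Kites, but each of them lost to Rays. No two-step path.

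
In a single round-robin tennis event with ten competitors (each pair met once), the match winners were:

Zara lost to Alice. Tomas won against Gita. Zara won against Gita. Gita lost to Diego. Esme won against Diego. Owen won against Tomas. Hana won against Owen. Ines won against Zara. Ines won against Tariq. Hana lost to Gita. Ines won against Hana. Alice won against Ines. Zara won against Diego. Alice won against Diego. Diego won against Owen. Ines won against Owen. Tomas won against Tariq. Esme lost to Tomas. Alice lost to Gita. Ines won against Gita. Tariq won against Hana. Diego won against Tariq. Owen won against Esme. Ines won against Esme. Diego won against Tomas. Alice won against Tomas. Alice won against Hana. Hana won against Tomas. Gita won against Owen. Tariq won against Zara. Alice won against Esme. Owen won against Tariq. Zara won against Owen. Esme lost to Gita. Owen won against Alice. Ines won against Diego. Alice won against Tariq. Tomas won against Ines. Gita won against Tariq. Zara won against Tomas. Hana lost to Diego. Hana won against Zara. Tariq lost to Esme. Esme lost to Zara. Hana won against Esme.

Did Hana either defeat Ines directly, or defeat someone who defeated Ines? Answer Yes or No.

Hana did not beat Ines directly.
Hana beat Esme, Owen, Zara, Tomas. Of those, Tomas beat Ines.

Yes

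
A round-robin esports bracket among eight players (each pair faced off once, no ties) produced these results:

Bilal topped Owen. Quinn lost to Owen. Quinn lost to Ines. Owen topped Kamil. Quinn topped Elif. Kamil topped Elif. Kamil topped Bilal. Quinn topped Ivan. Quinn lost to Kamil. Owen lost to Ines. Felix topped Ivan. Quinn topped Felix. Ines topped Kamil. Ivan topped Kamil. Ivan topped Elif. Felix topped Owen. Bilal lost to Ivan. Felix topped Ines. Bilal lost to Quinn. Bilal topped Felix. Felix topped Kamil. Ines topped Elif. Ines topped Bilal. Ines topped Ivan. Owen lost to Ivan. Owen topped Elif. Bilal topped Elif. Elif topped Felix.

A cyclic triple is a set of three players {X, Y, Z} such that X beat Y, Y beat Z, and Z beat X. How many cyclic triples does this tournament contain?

Win totals: Elif 1, Felix 4, Owen 3, Quinn 4, Kamil 3, Ivan 4, Ines 6, Bilal 3.
A player with w wins dominates both others in C(w,2) triples; summing gives 0 + 6 + 3 + 6 + 3 + 6 + 15 + 3 = 42 transitive triples.
Total triples C(8,3) = 56, so cyclic triples = 56 − 42 = 14.

14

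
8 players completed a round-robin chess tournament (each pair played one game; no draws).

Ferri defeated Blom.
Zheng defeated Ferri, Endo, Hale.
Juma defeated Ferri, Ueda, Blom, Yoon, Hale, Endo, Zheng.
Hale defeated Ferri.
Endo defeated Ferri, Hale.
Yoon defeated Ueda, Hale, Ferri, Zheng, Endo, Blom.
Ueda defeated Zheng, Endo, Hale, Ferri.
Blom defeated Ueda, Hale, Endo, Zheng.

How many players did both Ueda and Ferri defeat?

0

Ueda beat: Zheng, Endo, Hale, Ferri.
Ferri beat: Blom.
No one was beaten by both.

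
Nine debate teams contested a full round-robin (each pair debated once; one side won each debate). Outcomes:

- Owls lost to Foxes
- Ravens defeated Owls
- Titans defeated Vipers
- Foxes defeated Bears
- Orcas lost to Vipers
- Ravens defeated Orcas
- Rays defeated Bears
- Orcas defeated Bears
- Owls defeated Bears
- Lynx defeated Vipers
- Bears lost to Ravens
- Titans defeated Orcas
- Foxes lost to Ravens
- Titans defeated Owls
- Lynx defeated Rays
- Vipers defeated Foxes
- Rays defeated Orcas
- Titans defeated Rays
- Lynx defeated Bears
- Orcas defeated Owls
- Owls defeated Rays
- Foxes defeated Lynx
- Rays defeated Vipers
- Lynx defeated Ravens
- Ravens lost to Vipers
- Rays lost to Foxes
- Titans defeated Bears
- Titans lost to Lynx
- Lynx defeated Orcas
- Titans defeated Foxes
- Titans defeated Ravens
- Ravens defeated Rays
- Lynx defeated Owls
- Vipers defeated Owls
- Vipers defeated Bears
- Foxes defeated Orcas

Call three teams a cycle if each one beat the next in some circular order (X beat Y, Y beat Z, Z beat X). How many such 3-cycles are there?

Win totals: Foxes 5, Rays 3, Ravens 5, Orcas 2, Vipers 5, Titans 7, Lynx 7, Owls 2, Bears 0.
A team with w wins dominates both others in C(w,2) triples; summing gives 10 + 3 + 10 + 1 + 10 + 21 + 21 + 1 + 0 = 77 transitive triples.
Total triples C(9,3) = 84, so cyclic triples = 84 − 77 = 7.

7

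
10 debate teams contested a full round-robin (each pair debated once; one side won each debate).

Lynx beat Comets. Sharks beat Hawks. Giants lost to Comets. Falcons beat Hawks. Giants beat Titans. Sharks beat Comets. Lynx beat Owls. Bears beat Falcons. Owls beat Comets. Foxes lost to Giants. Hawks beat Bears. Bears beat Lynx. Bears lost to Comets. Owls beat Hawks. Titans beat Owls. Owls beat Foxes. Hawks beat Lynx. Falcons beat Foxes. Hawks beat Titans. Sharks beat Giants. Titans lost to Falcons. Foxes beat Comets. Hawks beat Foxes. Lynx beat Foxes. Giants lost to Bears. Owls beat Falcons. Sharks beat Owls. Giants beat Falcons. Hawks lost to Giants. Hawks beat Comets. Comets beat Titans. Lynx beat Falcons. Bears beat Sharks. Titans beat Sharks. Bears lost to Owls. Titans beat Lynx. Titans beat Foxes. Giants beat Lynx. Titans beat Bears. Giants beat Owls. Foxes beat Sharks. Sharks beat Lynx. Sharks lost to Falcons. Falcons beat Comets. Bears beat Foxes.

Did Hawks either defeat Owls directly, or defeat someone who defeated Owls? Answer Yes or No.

Hawks did not beat Owls directly.
Hawks beat Lynx, Bears, Foxes, Titans, Comets. Of those, Lynx beat Owls.

Yes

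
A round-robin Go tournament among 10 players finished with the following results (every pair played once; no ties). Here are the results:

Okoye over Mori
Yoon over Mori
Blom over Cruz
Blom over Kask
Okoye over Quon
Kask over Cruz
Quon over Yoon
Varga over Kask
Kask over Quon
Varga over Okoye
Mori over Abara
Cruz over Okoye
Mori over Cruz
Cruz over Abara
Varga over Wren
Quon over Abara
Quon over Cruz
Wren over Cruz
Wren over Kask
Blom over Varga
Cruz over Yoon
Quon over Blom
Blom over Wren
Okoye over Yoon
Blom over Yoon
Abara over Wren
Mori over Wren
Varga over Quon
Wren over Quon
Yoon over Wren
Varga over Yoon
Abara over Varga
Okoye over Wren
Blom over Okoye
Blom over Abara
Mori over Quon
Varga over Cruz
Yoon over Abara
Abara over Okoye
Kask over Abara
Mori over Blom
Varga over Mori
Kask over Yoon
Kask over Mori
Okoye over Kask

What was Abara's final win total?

Abara's results: beat Wren, Okoye, Varga; lost to Cruz, Blom, Quon, Mori, Kask, Yoon.
That is 3 wins.

3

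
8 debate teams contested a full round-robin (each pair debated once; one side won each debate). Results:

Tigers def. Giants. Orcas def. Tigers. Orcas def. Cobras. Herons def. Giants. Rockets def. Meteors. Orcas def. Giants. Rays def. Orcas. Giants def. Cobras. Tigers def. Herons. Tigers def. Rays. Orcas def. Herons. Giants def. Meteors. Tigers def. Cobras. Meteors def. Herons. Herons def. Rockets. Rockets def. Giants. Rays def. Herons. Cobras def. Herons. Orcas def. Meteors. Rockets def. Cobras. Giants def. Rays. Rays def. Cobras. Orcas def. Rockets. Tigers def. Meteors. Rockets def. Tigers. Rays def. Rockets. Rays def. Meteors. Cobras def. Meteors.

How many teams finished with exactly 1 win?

1

Win totals: Cobras 2, Rockets 4, Orcas 6, Herons 2, Tigers 5, Rays 5, Giants 3, Meteors 1.
Exactly 1: Meteors — 1 team.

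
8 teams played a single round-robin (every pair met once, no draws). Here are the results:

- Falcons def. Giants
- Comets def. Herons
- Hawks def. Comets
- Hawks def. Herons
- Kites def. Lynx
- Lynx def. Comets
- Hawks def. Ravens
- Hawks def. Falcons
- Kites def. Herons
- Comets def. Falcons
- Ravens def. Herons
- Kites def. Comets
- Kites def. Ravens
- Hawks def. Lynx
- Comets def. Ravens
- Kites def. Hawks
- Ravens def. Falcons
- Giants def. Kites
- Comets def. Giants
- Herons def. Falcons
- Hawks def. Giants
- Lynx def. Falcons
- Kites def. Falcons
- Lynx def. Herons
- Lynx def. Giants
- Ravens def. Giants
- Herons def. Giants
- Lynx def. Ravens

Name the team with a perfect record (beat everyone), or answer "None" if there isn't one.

Highest win total is Kites with 6 (out of 7 possible).
Kites lost to Giants, so no team went undefeated.

None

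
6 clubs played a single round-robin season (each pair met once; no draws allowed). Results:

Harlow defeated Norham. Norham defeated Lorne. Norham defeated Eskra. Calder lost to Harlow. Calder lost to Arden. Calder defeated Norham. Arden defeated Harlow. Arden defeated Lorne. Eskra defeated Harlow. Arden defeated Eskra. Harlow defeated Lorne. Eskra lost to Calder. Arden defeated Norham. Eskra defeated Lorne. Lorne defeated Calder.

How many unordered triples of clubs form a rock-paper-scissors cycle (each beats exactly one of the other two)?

4

Win totals: Norham 2, Arden 5, Calder 2, Lorne 1, Eskra 2, Harlow 3.
A club with w wins dominates both others in C(w,2) triples; summing gives 1 + 10 + 1 + 0 + 1 + 3 = 16 transitive triples.
Total triples C(6,3) = 20, so cyclic triples = 20 − 16 = 4.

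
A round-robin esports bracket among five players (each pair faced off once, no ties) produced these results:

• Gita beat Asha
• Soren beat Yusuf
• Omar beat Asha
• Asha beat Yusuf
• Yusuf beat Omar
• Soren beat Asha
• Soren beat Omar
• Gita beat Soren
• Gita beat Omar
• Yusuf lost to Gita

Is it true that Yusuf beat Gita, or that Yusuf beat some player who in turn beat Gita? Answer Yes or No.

Yusuf did not beat Gita directly.
Yusuf beat Omar, but each of them lost to Gita. No two-step path.

No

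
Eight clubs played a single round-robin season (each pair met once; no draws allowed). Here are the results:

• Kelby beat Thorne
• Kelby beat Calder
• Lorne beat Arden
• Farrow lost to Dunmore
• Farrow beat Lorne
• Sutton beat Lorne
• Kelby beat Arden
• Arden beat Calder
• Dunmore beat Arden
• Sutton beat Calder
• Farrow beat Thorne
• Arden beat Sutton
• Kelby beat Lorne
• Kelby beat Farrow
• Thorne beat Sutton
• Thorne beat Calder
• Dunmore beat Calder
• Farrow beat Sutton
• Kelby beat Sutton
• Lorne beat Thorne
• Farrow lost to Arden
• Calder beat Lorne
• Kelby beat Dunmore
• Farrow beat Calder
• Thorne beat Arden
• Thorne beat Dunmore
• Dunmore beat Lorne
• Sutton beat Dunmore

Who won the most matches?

Kelby

Win totals: Dunmore 4, Thorne 4, Lorne 2, Calder 1, Sutton 3, Arden 3, Farrow 4, Kelby 7.
Kelby leads with 7 wins (next highest: 4).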